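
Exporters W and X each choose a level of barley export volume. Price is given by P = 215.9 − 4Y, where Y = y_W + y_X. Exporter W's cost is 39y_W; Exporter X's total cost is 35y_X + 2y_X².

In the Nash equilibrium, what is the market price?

Exporter W's profit: π = y_W(215.9 − 4(y_W + y_X)) − 39y_W.
∂π/∂y_W = 176.9 − 8y_W − 4y_X = 0, so y_W = 22.1125 − 0.5y_X.
For X: ∂π/∂y_X = 180.9 − 12y_X − 4y_W = 0 ⇒ y_X = 15.075 − (1/3)y_W.
Substituting the second reaction function into the first: y_W = 22.1125 − 0.5(15.075 − (1/3)y_W), which gives (5/6)y_W = 14.575 ⇒ y_W = 17.49.
Then y_X = 15.075 − (1/3)·17.49 = 9.245.
Equilibrium price: P = 215.9 − 4·26.735 = 108.96.

108.96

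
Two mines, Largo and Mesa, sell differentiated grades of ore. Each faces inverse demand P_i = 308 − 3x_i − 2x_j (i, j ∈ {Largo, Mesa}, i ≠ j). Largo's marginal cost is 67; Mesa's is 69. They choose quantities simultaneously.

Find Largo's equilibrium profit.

2745.1875

Mine Largo's profit: π = x_{Largo}(308 − 3x_{Largo} − 2x_{Mesa}) − 67x_{Largo}.
∂π/∂x_{Largo} = 241 − 6x_{Largo} − 2x_{Mesa} = 0 ⇒ x_{Largo} = 241/6 − (1/3)x_{Mesa}.
Similarly x_{Mesa} = 239/6 − (1/3)x_{Largo}.
Plugging x_{Mesa} into Largo's best response: x_{Largo} = 241/6 − (1/3)(239/6 − (1/3)x_{Largo}) ⇒ (8/9)x_{Largo} = 242/9, so x_{Largo} = 30.25.
Then x_{Mesa} = 239/6 − (1/3)·30.25 = 29.75.
P_{Largo} = 308 − 3·30.25 − 2·29.75 = 157.75.
Profit = (157.75 − 67)·30.25 = 2745.1875.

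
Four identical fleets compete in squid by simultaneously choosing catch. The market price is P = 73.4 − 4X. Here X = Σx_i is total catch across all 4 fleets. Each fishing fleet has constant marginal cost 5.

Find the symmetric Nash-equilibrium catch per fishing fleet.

A representative fishing fleet's profit is π_i = x_i(73.4 − 4X) − 5x_i, with X = x_i + Σ_{j≠i} x_j.
First-order condition: 68.4 − 8x_i − 4Σ_{j≠i} x_j = 0.
With identical fishing fleets, set every x_j = x: then 68.4 − 8x − 12x = 0, i.e. x = 68.4/20 = 3.42.

3.42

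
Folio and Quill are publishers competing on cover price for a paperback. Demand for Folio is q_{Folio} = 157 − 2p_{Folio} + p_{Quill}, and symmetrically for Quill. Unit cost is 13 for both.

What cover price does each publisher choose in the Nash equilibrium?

61

Folio's profit: π = (p_{Folio} − 13)(157 − 2p_{Folio} + p_{Quill}).
∂π/∂p_{Folio} = 183 − 4p_{Folio} + p_{Quill} = 0 ⇒ p_{Folio} = 45.75 + 0.25p_{Quill}.
Setting p_{Folio} = p_{Quill} in the reaction function: p_{Folio} = 45.75 + 0.25p_{Folio}, so p_{Folio} = 45.75 / 0.75 = 61.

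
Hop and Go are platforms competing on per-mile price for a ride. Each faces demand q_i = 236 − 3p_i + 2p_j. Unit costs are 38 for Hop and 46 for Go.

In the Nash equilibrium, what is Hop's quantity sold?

153

Hop's profit: π = (p_{Hop} − 38)(236 − 3p_{Hop} + 2p_{Go}).
∂π/∂p_{Hop} = 350 − 6p_{Hop} + 2p_{Go} = 0 ⇒ p_{Hop} = 175/3 + (1/3)p_{Go}.
Similarly p_{Go} = 187/3 + (1/3)p_{Hop}.
Plugging p_{Go} into Hop's best response: p_{Hop} = 175/3 + (1/3)(187/3 + (1/3)p_{Hop}) ⇒ (8/9)p_{Hop} = 712/9, so p_{Hop} = 89.
Then p_{Go} = 187/3 + (1/3)·89 = 92.
q_{Hop} = 236 − 3·89 + 2·92 = 153.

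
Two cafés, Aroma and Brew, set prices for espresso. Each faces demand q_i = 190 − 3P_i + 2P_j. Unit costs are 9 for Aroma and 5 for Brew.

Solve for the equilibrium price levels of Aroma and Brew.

Aroma's profit: π = (P_{Aroma} − 9)(190 − 3P_{Aroma} + 2P_{Brew}).
∂π/∂P_{Aroma} = 217 − 6P_{Aroma} + 2P_{Brew} = 0 ⇒ P_{Aroma} = 217/6 + (1/3)P_{Brew}.
Similarly P_{Brew} = 205/6 + (1/3)P_{Aroma}.
Solving the two reaction functions simultaneously: (1 − (1/3)(1/3))P_{Aroma} = 217/6 + (1/3)·(205/6), so (8/9)P_{Aroma} = 428/9 and P_{Aroma} = 53.5.
Then P_{Brew} = 205/6 + (1/3)·53.5 = 52.

53.5, 52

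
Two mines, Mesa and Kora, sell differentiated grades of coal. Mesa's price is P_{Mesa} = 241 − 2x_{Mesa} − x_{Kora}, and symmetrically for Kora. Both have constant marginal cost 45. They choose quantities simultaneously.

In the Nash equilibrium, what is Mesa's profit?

3073.28

Mine Mesa's profit: π = x_{Mesa}(241 − 2x_{Mesa} − x_{Kora}) − 45x_{Mesa}.
∂π/∂x_{Mesa} = 196 − 4x_{Mesa} − x_{Kora} = 0 ⇒ x_{Mesa} = 49 − 0.25x_{Kora}.
By symmetry x_{Kora} = x_{Mesa}; substituting into the reaction function, 1.25x_{Mesa} = 49 and x_{Mesa} = 39.2.
P_{Mesa} = 241 − 2·39.2 − 39.2 = 123.4.
Profit = (123.4 − 45)·39.2 = 3073.28.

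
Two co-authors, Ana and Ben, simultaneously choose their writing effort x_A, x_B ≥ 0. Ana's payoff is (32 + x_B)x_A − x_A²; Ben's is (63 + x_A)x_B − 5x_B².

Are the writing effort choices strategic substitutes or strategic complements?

strategic complements

Expanding Ana's payoff: 32x_A + x_Bx_A − x_A².
∂π/∂x_A = 32 + x_B − 2x_A = 0, so x_A = 16 + 0.5x_B.
The best-response slope dx_A/dx_B = 0.5 > 0: the reaction function is upward-sloping, so the choices are strategic complements.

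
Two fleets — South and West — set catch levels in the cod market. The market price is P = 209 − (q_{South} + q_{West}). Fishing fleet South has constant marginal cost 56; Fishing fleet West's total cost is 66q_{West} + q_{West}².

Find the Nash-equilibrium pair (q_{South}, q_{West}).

67, 19

Fishing fleet South's profit: π = q_{South}(209 − (q_{South} + q_{West})) − 56q_{South}.
∂π/∂q_{South} = 153 − 2q_{South} − q_{West} = 0, so q_{South} = 76.5 − 0.5q_{West}.
For West: ∂π/∂q_{West} = 143 − 4q_{West} − q_{South} = 0 ⇒ q_{West} = 35.75 − 0.25q_{South}.
Plugging q_{West} into South's best response: q_{South} = 76.5 − 0.5(35.75 − 0.25q_{South}) ⇒ 0.875q_{South} = 58.625, so q_{South} = 67.
Then q_{West} = 35.75 − 0.25·67 = 19.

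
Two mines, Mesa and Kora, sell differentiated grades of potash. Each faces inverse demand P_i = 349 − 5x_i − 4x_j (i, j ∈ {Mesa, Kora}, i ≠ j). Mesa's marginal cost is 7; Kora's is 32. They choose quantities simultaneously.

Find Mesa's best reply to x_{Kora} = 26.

Mine Mesa's profit: π = x_{Mesa}(349 − 5x_{Mesa} − 4x_{Kora}) − 7x_{Mesa}.
∂π/∂x_{Mesa} = 342 − 10x_{Mesa} − 4x_{Kora} = 0 ⇒ x_{Mesa} = 34.2 − 0.4x_{Kora}.
At x_{Kora} = 26: x_{Mesa} = 34.2 − 0.4·26 = 23.8.

23.8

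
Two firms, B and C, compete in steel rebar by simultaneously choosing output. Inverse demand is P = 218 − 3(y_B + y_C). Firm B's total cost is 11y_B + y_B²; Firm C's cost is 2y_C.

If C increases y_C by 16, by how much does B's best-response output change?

-6

Firm B's profit: π = y_B(218 − 3(y_B + y_C)) − 11y_B − y_B².
∂π/∂y_B = 207 − 8y_B − 3y_C = 0, so y_B = 25.875 − 0.375y_C.
The reaction-function slope is −0.375, so a 16-unit rise in y_C moves y_B by −0.375 × 16 = −6. B's best response falls — the actions are strategic substitutes.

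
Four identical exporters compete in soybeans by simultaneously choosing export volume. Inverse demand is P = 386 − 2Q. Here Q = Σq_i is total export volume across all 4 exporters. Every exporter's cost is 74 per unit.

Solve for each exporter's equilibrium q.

31.2

A representative exporter's profit is π_i = q_i(386 − 2Q) − 74q_i, with Q = q_i + Σ_{j≠i} q_j.
First-order condition: 312 − 4q_i − 2Σ_{j≠i} q_j = 0.
Imposing symmetry (q_j = q for all j) turns Σ_{j≠i} q_j into 3q, so 312 = 10q and q = 31.2.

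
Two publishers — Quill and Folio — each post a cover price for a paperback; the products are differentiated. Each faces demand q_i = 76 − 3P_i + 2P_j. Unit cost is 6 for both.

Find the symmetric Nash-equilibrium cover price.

Quill's profit: π = (P_{Quill} − 6)(76 − 3P_{Quill} + 2P_{Folio}).
∂π/∂P_{Quill} = 94 − 6P_{Quill} + 2P_{Folio} = 0 ⇒ P_{Quill} = 47/3 + (1/3)P_{Folio}.
The game is symmetric, so in equilibrium P_{Folio} = P_{Quill}: the reaction function gives (2/3)P_{Quill} = 47/3, hence P_{Quill} = 23.5.

23.5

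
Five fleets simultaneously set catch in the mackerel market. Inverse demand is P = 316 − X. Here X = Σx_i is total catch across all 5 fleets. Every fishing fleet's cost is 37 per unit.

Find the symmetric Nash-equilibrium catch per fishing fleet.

46.5

A representative fishing fleet's profit is π_i = x_i(316 − X) − 37x_i, with X = x_i + Σ_{j≠i} x_j.
First-order condition: 279 − 2x_i − Σ_{j≠i} x_j = 0.
Imposing symmetry (x_j = x for all j) turns Σ_{j≠i} x_j into 4x, so 279 = 6x and x = 46.5.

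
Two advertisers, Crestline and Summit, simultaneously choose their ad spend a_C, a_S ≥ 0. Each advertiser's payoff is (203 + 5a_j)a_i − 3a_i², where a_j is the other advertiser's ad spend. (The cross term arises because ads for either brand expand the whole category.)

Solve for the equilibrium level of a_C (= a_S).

203

Crestline's payoff is (203 + 5a_S)a_C − 3a_C².
∂π/∂a_C = 203 + 5a_S − 6a_C = 0, so a_C = 203/6 + (5/6)a_S.
The game is symmetric, so in equilibrium a_S = a_C: the reaction function gives (1/6)a_C = 203/6, hence a_C = 203.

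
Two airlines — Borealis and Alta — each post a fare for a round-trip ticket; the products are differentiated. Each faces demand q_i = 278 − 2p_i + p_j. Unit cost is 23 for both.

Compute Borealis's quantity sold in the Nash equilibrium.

Borealis's profit: π = (p_{Borealis} − 23)(278 − 2p_{Borealis} + p_{Alta}).
∂π/∂p_{Borealis} = 324 − 4p_{Borealis} + p_{Alta} = 0 ⇒ p_{Borealis} = 81 + 0.25p_{Alta}.
Setting p_{Borealis} = p_{Alta} in the reaction function: p_{Borealis} = 81 + 0.25p_{Borealis}, so p_{Borealis} = 81 / 0.75 = 108.
q_{Borealis} = 278 − 2·108 + 108 = 170.

170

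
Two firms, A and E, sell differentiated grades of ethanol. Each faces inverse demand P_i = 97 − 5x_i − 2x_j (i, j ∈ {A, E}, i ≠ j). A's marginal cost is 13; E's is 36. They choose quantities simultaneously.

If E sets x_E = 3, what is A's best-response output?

7.8

Firm A's profit: π = x_A(97 − 5x_A − 2x_E) − 13x_A.
∂π/∂x_A = 84 − 10x_A − 2x_E = 0 ⇒ x_A = 8.4 − 0.2x_E.
At x_E = 3: x_A = 8.4 − 0.2·3 = 7.8.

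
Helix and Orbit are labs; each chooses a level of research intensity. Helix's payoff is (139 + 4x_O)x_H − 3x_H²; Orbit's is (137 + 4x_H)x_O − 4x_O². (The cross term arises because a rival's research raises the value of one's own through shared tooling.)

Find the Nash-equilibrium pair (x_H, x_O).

Expanding Helix's payoff: 139x_H + 4x_Ox_H − 3x_H².
∂π/∂x_H = 139 + 4x_O − 6x_H = 0, so x_H = 139/6 + (2/3)x_O.
Likewise for Orbit: x_O = 17.125 + 0.5x_H.
Solving the two reaction functions simultaneously: (1 − (2/3)(0.5))x_H = 139/6 + (2/3)·17.125, so (2/3)x_H = 415/12 and x_H = 51.875.
Then x_O = 17.125 + 0.5·51.875 = 43.0625.

51.875, 43.0625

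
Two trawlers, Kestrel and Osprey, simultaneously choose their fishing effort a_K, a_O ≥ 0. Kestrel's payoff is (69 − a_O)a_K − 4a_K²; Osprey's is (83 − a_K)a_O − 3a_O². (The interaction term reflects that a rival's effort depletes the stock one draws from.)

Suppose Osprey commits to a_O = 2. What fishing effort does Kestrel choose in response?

8.375

Expanding Kestrel's payoff: 69a_K − a_Oa_K − 4a_K².
∂π/∂a_K = 69 − a_O − 8a_K = 0, so a_K = 8.625 − 0.125a_O.
At a_O = 2: a_K = 8.625 − 0.125·2 = 8.375.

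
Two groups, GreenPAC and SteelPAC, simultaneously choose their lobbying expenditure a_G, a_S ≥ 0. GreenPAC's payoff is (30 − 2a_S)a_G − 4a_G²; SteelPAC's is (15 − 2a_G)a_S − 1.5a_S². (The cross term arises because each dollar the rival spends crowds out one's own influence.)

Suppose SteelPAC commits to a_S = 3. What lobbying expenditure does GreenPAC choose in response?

Expanding GreenPAC's payoff: 30a_G − 2a_Sa_G − 4a_G².
∂π/∂a_G = 30 − 2a_S − 8a_G = 0, so a_G = 3.75 − 0.25a_S.
At a_S = 3: a_G = 3.75 − 0.25·3 = 3.

3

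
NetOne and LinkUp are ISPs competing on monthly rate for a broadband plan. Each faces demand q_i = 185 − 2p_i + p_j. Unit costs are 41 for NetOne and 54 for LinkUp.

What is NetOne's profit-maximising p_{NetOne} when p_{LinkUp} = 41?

77

NetOne's profit: π = (p_{NetOne} − 41)(185 − 2p_{NetOne} + p_{LinkUp}).
∂π/∂p_{NetOne} = 267 − 4p_{NetOne} + p_{LinkUp} = 0 ⇒ p_{NetOne} = 66.75 + 0.25p_{LinkUp}.
At p_{LinkUp} = 41: p_{NetOne} = 66.75 + 0.25·41 = 77.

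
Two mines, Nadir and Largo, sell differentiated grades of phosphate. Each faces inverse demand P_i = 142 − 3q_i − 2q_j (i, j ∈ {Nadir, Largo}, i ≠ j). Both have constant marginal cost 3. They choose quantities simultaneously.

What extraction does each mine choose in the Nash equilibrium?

17.375

Mine Nadir's profit: π = q_{Nadir}(142 − 3q_{Nadir} − 2q_{Largo}) − 3q_{Nadir}.
∂π/∂q_{Nadir} = 139 − 6q_{Nadir} − 2q_{Largo} = 0 ⇒ q_{Nadir} = 139/6 − (1/3)q_{Largo}.
Setting q_{Nadir} = q_{Largo} in the reaction function: q_{Nadir} = 139/6 − (1/3)q_{Nadir}, so q_{Nadir} = (139/6) / (4/3) = 17.375.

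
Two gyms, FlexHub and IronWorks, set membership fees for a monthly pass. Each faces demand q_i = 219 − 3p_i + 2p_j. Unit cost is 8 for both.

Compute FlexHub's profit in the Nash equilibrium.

8347.6875

FlexHub's profit: π = (p_{FlexHub} − 8)(219 − 3p_{FlexHub} + 2p_{IronWorks}).
∂π/∂p_{FlexHub} = 243 − 6p_{FlexHub} + 2p_{IronWorks} = 0 ⇒ p_{FlexHub} = 40.5 + (1/3)p_{IronWorks}.
By symmetry p_{IronWorks} = p_{FlexHub}; substituting into the reaction function, (2/3)p_{FlexHub} = 40.5 and p_{FlexHub} = 60.75.
q_{FlexHub} = 219 − 3·60.75 + 2·60.75 = 158.25.
Profit = (60.75 − 8)·158.25 = 8347.6875.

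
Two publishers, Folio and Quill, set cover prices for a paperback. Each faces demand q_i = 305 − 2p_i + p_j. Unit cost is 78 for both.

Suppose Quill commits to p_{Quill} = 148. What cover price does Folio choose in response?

Folio's profit: π = (p_{Folio} − 78)(305 − 2p_{Folio} + p_{Quill}).
∂π/∂p_{Folio} = 461 − 4p_{Folio} + p_{Quill} = 0 ⇒ p_{Folio} = 115.25 + 0.25p_{Quill}.
At p_{Quill} = 148: p_{Folio} = 115.25 + 0.25·148 = 152.25.

152.25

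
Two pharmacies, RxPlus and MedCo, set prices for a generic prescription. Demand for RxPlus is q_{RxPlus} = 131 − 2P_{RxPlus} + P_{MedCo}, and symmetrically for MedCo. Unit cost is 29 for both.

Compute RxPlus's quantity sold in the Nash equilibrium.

RxPlus's profit: π = (P_{RxPlus} − 29)(131 − 2P_{RxPlus} + P_{MedCo}).
∂π/∂P_{RxPlus} = 189 − 4P_{RxPlus} + P_{MedCo} = 0 ⇒ P_{RxPlus} = 47.25 + 0.25P_{MedCo}.
The game is symmetric, so in equilibrium P_{MedCo} = P_{RxPlus}: the reaction function gives 0.75P_{RxPlus} = 47.25, hence P_{RxPlus} = 63.
q_{RxPlus} = 131 − 2·63 + 63 = 68.

68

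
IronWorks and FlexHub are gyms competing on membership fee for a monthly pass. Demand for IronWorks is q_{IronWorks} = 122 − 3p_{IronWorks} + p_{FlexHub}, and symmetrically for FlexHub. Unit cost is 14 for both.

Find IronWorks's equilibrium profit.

IronWorks's profit: π = (p_{IronWorks} − 14)(122 − 3p_{IronWorks} + p_{FlexHub}).
∂π/∂p_{IronWorks} = 164 − 6p_{IronWorks} + p_{FlexHub} = 0 ⇒ p_{IronWorks} = 82/3 + (1/6)p_{FlexHub}.
The game is symmetric, so in equilibrium p_{FlexHub} = p_{IronWorks}: the reaction function gives (5/6)p_{IronWorks} = 82/3, hence p_{IronWorks} = 32.8.
q_{IronWorks} = 122 − 3·32.8 + 32.8 = 56.4.
Profit = (32.8 − 14)·56.4 = 1060.32.

1060.32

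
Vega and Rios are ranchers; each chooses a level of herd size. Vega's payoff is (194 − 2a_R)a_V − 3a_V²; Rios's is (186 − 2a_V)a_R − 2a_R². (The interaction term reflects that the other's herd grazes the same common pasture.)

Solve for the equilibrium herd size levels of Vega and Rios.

Expanding Vega's payoff: 194a_V − 2a_Ra_V − 3a_V².
∂π/∂a_V = 194 − 2a_R − 6a_V = 0, so a_V = 97/3 − (1/3)a_R.
Likewise for Rios: a_R = 46.5 − 0.5a_V.
Substituting the second reaction function into the first: a_V = 97/3 − (1/3)(46.5 − 0.5a_V), which gives (5/6)a_V = 101/6 ⇒ a_V = 20.2.
Then a_R = 46.5 − 0.5·20.2 = 36.4.

20.2, 36.4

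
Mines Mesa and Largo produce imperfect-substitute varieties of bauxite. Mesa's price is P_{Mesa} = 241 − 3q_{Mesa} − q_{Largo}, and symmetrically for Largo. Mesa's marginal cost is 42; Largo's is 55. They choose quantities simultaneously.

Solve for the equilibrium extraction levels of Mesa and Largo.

Mine Mesa's profit: π = q_{Mesa}(241 − 3q_{Mesa} − q_{Largo}) − 42q_{Mesa}.
∂π/∂q_{Mesa} = 199 − 6q_{Mesa} − q_{Largo} = 0 ⇒ q_{Mesa} = 199/6 − (1/6)q_{Largo}.
Similarly q_{Largo} = 31 − (1/6)q_{Mesa}.
Solving the two reaction functions simultaneously: (1 − (−1/6)(−1/6))q_{Mesa} = 199/6 − (1/6)·31, so (35/36)q_{Mesa} = 28 and q_{Mesa} = 28.8.
Then q_{Largo} = 31 − (1/6)·28.8 = 26.2.

28.8, 26.2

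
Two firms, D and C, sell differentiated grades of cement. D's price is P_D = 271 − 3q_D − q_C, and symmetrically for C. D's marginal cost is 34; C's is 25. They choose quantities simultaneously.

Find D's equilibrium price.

134.8

Firm D's profit: π = q_D(271 − 3q_D − q_C) − 34q_D.
∂π/∂q_D = 237 − 6q_D − q_C = 0 ⇒ q_D = 39.5 − (1/6)q_C.
Similarly q_C = 41 − (1/6)q_D.
Solving the two reaction functions simultaneously: (1 − (−1/6)(−1/6))q_D = 39.5 − (1/6)·41, so (35/36)q_D = 98/3 and q_D = 33.6.
Then q_C = 41 − (1/6)·33.6 = 35.4.
P_D = 271 − 3·33.6 − 35.4 = 134.8.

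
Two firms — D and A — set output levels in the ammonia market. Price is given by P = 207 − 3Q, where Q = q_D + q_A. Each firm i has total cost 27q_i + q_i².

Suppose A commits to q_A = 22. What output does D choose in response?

14.25

Firm D's profit: π = q_D(207 − 3(q_D + q_A)) − 27q_D − q_D².
∂π/∂q_D = 180 − 8q_D − 3q_A = 0, so q_D = 22.5 − 0.375q_A.
At q_A = 22: q_D = 22.5 − 0.375·22 = 14.25.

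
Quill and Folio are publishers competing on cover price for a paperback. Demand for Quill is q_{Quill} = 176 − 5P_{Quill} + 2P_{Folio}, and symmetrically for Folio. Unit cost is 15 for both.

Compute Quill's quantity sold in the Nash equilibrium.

Quill's profit: π = (P_{Quill} − 15)(176 − 5P_{Quill} + 2P_{Folio}).
∂π/∂P_{Quill} = 251 − 10P_{Quill} + 2P_{Folio} = 0 ⇒ P_{Quill} = 25.1 + 0.2P_{Folio}.
By symmetry P_{Folio} = P_{Quill}; substituting into the reaction function, 0.8P_{Quill} = 25.1 and P_{Quill} = 31.375.
q_{Quill} = 176 − 5·31.375 + 2·31.375 = 81.875.

81.875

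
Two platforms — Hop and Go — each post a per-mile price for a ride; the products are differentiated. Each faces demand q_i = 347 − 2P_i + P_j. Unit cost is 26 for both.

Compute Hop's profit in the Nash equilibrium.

Hop's profit: π = (P_{Hop} − 26)(347 − 2P_{Hop} + P_{Go}).
∂π/∂P_{Hop} = 399 − 4P_{Hop} + P_{Go} = 0 ⇒ P_{Hop} = 99.75 + 0.25P_{Go}.
Setting P_{Hop} = P_{Go} in the reaction function: P_{Hop} = 99.75 + 0.25P_{Hop}, so P_{Hop} = 99.75 / 0.75 = 133.
q_{Hop} = 347 − 2·133 + 133 = 214.
Profit = (133 − 26)·214 = 22898.

22898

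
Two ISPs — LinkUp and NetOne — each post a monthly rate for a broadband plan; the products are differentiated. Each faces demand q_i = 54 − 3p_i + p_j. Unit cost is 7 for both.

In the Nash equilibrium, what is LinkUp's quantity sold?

24

LinkUp's profit: π = (p_{LinkUp} − 7)(54 − 3p_{LinkUp} + p_{NetOne}).
∂π/∂p_{LinkUp} = 75 − 6p_{LinkUp} + p_{NetOne} = 0 ⇒ p_{LinkUp} = 12.5 + (1/6)p_{NetOne}.
The game is symmetric, so in equilibrium p_{NetOne} = p_{LinkUp}: the reaction function gives (5/6)p_{LinkUp} = 12.5, hence p_{LinkUp} = 15.
q_{LinkUp} = 54 − 3·15 + 15 = 24.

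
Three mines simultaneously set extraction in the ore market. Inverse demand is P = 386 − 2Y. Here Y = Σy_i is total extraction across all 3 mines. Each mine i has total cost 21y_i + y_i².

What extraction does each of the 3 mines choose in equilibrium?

36.5

A representative mine's profit is π_i = y_i(386 − 2Y) − 21y_i − y_i², with Y = y_i + Σ_{j≠i} y_j.
First-order condition: 365 − 6y_i − 2Σ_{j≠i} y_j = 0.
Imposing symmetry (y_j = y for all j) turns Σ_{j≠i} y_j into 2y, so 365 = 10y and y = 36.5.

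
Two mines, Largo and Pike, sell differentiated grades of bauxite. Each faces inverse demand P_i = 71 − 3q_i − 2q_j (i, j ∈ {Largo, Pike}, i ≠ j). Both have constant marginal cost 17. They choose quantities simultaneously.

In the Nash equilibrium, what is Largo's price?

Mine Largo's profit: π = q_{Largo}(71 − 3q_{Largo} − 2q_{Pike}) − 17q_{Largo}.
∂π/∂q_{Largo} = 54 − 6q_{Largo} − 2q_{Pike} = 0 ⇒ q_{Largo} = 9 − (1/3)q_{Pike}.
The game is symmetric, so in equilibrium q_{Pike} = q_{Largo}: the reaction function gives (4/3)q_{Largo} = 9, hence q_{Largo} = 6.75.
P_{Largo} = 71 − 3·6.75 − 2·6.75 = 37.25.

37.25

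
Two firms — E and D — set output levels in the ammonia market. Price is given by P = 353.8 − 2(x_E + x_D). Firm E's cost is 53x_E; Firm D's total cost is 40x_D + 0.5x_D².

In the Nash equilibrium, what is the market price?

Firm E's profit: π = x_E(353.8 − 2(x_E + x_D)) − 53x_E.
∂π/∂x_E = 300.8 − 4x_E − 2x_D = 0, so x_E = 75.2 − 0.5x_D.
For D: ∂π/∂x_D = 313.8 − 5x_D − 2x_E = 0 ⇒ x_D = 62.76 − 0.4x_E.
Solving the two reaction functions simultaneously: (1 − (−0.5)(−0.4))x_E = 75.2 − 0.5·62.76, so 0.8x_E = 43.82 and x_E = 54.775.
Then x_D = 62.76 − 0.4·54.775 = 40.85.
Equilibrium price: P = 353.8 − 2·95.625 = 162.55.

162.55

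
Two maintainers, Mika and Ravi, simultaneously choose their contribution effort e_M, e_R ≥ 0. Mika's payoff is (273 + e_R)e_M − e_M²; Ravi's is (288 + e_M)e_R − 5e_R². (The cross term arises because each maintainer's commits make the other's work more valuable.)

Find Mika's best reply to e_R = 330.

Expanding Mika's payoff: 273e_M + e_Re_M − e_M².
∂π/∂e_M = 273 + e_R − 2e_M = 0, so e_M = 136.5 + 0.5e_R.
At e_R = 330: e_M = 136.5 + 0.5·330 = 301.5.

301.5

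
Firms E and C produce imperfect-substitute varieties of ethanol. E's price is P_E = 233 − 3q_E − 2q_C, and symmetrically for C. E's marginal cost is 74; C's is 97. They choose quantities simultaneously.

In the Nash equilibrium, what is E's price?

Firm E's profit: π = q_E(233 − 3q_E − 2q_C) − 74q_E.
∂π/∂q_E = 159 − 6q_E − 2q_C = 0 ⇒ q_E = 26.5 − (1/3)q_C.
Similarly q_C = 68/3 − (1/3)q_E.
Solving the two reaction functions simultaneously: (1 − (−1/3)(−1/3))q_E = 26.5 − (1/3)·(68/3), so (8/9)q_E = 341/18 and q_E = 21.3125.
Then q_C = 68/3 − (1/3)·21.3125 = 15.5625.
P_E = 233 − 3·21.3125 − 2·15.5625 = 137.9375.

137.9375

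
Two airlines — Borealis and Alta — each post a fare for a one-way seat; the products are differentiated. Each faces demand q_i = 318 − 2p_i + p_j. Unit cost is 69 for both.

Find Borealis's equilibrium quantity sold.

166

Borealis's profit: π = (p_{Borealis} − 69)(318 − 2p_{Borealis} + p_{Alta}).
∂π/∂p_{Borealis} = 456 − 4p_{Borealis} + p_{Alta} = 0 ⇒ p_{Borealis} = 114 + 0.25p_{Alta}.
Setting p_{Borealis} = p_{Alta} in the reaction function: p_{Borealis} = 114 + 0.25p_{Borealis}, so p_{Borealis} = 114 / 0.75 = 152.
q_{Borealis} = 318 − 2·152 + 152 = 166.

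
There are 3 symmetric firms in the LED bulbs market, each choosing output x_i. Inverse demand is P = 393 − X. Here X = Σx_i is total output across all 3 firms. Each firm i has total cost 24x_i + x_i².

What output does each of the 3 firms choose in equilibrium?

A representative firm's profit is π_i = x_i(393 − X) − 24x_i − x_i², with X = x_i + Σ_{j≠i} x_j.
First-order condition: 369 − 4x_i − Σ_{j≠i} x_j = 0.
In a symmetric equilibrium every firm chooses the same x, so Σ_{j≠i} x_j = 2x. The condition becomes 369 − 6x = 0, giving x = 369/6 = 61.5.

61.5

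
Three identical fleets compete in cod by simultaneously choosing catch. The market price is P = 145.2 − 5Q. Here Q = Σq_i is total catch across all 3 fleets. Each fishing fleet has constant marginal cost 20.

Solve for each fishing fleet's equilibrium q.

A representative fishing fleet's profit is π_i = q_i(145.2 − 5Q) − 20q_i, with Q = q_i + Σ_{j≠i} q_j.
First-order condition: 125.2 − 10q_i − 5Σ_{j≠i} q_j = 0.
Imposing symmetry (q_j = q for all j) turns Σ_{j≠i} q_j into 2q, so 125.2 = 20q and q = 6.26.

6.26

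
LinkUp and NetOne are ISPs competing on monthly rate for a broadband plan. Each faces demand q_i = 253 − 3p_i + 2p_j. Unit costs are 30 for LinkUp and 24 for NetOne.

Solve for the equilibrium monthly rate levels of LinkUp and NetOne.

84.625, 82.375

LinkUp's profit: π = (p_{LinkUp} − 30)(253 − 3p_{LinkUp} + 2p_{NetOne}).
∂π/∂p_{LinkUp} = 343 − 6p_{LinkUp} + 2p_{NetOne} = 0 ⇒ p_{LinkUp} = 343/6 + (1/3)p_{NetOne}.
Similarly p_{NetOne} = 325/6 + (1/3)p_{LinkUp}.
Solving the two reaction functions simultaneously: (1 − (1/3)(1/3))p_{LinkUp} = 343/6 + (1/3)·(325/6), so (8/9)p_{LinkUp} = 677/9 and p_{LinkUp} = 84.625.
Then p_{NetOne} = 325/6 + (1/3)·84.625 = 82.375.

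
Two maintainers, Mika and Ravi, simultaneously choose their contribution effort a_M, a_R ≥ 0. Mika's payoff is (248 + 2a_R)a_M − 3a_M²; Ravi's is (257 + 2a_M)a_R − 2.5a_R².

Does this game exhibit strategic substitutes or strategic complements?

Expanding Mika's payoff: 248a_M + 2a_Ra_M − 3a_M².
∂π/∂a_M = 248 + 2a_R − 6a_M = 0, so a_M = 124/3 + (1/3)a_R.
The best-response slope da_M/da_R = 1/3 > 0: the reaction function is upward-sloping, so the choices are strategic complements.

strategic complements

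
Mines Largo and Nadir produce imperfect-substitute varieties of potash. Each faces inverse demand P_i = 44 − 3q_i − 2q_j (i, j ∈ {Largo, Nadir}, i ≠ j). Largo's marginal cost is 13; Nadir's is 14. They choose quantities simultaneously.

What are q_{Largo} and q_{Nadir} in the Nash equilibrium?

3.9375, 3.6875

Mine Largo's profit: π = q_{Largo}(44 − 3q_{Largo} − 2q_{Nadir}) − 13q_{Largo}.
∂π/∂q_{Largo} = 31 − 6q_{Largo} − 2q_{Nadir} = 0 ⇒ q_{Largo} = 31/6 − (1/3)q_{Nadir}.
Similarly q_{Nadir} = 5 − (1/3)q_{Largo}.
Substituting the second reaction function into the first: q_{Largo} = 31/6 − (1/3)(5 − (1/3)q_{Largo}), which gives (8/9)q_{Largo} = 3.5 ⇒ q_{Largo} = 3.9375.
Then q_{Nadir} = 5 − (1/3)·3.9375 = 3.6875.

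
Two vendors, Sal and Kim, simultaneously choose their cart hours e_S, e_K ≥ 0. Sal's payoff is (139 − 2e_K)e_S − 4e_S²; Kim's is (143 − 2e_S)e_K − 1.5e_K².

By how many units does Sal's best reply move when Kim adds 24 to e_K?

-6

Expanding Sal's payoff: 139e_S − 2e_Ke_S − 4e_S².
∂π/∂e_S = 139 − 2e_K − 8e_S = 0, so e_S = 17.375 − 0.25e_K.
The reaction-function slope is −0.25, so a 24-unit rise in e_K moves e_S by −0.25 × 24 = −6. Sal's best response falls — the actions are strategic substitutes.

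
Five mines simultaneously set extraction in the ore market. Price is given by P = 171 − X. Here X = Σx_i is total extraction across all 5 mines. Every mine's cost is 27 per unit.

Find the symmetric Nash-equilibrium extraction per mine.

A representative mine's profit is π_i = x_i(171 − X) − 27x_i, with X = x_i + Σ_{j≠i} x_j.
First-order condition: 144 − 2x_i − Σ_{j≠i} x_j = 0.
In a symmetric equilibrium every mine chooses the same x, so Σ_{j≠i} x_j = 4x. The condition becomes 144 − 6x = 0, giving x = 144/6 = 24.

24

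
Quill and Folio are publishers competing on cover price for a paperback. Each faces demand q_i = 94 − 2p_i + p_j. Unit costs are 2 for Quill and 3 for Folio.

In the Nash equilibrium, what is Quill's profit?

1897.28

Quill's profit: π = (p_{Quill} − 2)(94 − 2p_{Quill} + p_{Folio}).
∂π/∂p_{Quill} = 98 − 4p_{Quill} + p_{Folio} = 0 ⇒ p_{Quill} = 24.5 + 0.25p_{Folio}.
Similarly p_{Folio} = 25 + 0.25p_{Quill}.
Solving the two reaction functions simultaneously: (1 − (0.25)(0.25))p_{Quill} = 24.5 + 0.25·25, so 0.9375p_{Quill} = 30.75 and p_{Quill} = 32.8.
Then p_{Folio} = 25 + 0.25·32.8 = 33.2.
q_{Quill} = 94 − 2·32.8 + 33.2 = 61.6.
Profit = (32.8 − 2)·61.6 = 1897.28.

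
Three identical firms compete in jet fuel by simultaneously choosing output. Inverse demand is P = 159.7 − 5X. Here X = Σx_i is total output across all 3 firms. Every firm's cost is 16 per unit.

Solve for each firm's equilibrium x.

A representative firm's profit is π_i = x_i(159.7 − 5X) − 16x_i, with X = x_i + Σ_{j≠i} x_j.
First-order condition: 143.7 − 10x_i − 5Σ_{j≠i} x_j = 0.
In a symmetric equilibrium every firm chooses the same x, so Σ_{j≠i} x_j = 2x. The condition becomes 143.7 − 20x = 0, giving x = 143.7/20 = 7.185.

7.185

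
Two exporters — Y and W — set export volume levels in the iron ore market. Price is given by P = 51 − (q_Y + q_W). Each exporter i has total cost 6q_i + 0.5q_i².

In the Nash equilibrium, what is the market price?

28.5

Exporter Y's profit: π = q_Y(51 − (q_Y + q_W)) − 6q_Y − 0.5q_Y².
∂π/∂q_Y = 45 − 3q_Y − q_W = 0, so q_Y = 15 − (1/3)q_W.
Setting q_Y = q_W in the reaction function: q_Y = 15 − (1/3)q_Y, so q_Y = 15 / (4/3) = 11.25.
Equilibrium price: P = 51 − 22.5 = 28.5.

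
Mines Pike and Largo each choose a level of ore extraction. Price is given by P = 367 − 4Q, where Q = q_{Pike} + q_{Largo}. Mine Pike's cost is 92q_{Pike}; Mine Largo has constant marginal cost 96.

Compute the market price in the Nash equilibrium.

185

Mine Pike's profit: π = q_{Pike}(367 − 4(q_{Pike} + q_{Largo})) − 92q_{Pike}.
∂π/∂q_{Pike} = 275 − 8q_{Pike} − 4q_{Largo} = 0, so q_{Pike} = 34.375 − 0.5q_{Largo}.
By the same steps for Largo: q_{Largo} = 33.875 − 0.5q_{Pike}.
Solving the two reaction functions simultaneously: (1 − (−0.5)(−0.5))q_{Pike} = 34.375 − 0.5·33.875, so 0.75q_{Pike} = 17.4375 and q_{Pike} = 23.25.
Then q_{Largo} = 33.875 − 0.5·23.25 = 22.25.
Equilibrium price: P = 367 − 4·45.5 = 185.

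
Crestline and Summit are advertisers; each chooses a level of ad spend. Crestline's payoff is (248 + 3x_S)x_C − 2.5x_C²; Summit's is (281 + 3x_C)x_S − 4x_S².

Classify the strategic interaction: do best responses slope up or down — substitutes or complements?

Expanding Crestline's payoff: 248x_C + 3x_Sx_C − 2.5x_C².
∂π/∂x_C = 248 + 3x_S − 5x_C = 0, so x_C = 49.6 + 0.6x_S.
The best-response slope dx_C/dx_S = 0.6 > 0: the reaction function is upward-sloping, so the choices are strategic complements.

strategic complements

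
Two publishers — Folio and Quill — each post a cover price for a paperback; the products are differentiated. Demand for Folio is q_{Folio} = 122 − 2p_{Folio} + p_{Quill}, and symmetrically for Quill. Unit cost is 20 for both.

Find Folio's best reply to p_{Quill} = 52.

Folio's profit: π = (p_{Folio} − 20)(122 − 2p_{Folio} + p_{Quill}).
∂π/∂p_{Folio} = 162 − 4p_{Folio} + p_{Quill} = 0 ⇒ p_{Folio} = 40.5 + 0.25p_{Quill}.
At p_{Quill} = 52: p_{Folio} = 40.5 + 0.25·52 = 53.5.

53.5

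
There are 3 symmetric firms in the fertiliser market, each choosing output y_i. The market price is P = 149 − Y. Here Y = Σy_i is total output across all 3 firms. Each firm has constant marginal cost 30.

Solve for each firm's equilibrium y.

29.75

A representative firm's profit is π_i = y_i(149 − Y) − 30y_i, with Y = y_i + Σ_{j≠i} y_j.
First-order condition: 119 − 2y_i − Σ_{j≠i} y_j = 0.
With identical firms, set every y_j = y: then 119 − 2y − 2y = 0, i.e. y = 119/4 = 29.75.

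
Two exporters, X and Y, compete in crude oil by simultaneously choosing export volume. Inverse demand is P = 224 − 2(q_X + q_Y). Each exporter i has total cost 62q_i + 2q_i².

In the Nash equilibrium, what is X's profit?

1049.76

Exporter X's profit: π = q_X(224 − 2(q_X + q_Y)) − 62q_X − 2q_X².
∂π/∂q_X = 162 − 8q_X − 2q_Y = 0, so q_X = 20.25 − 0.25q_Y.
The game is symmetric, so in equilibrium q_Y = q_X: the reaction function gives 1.25q_X = 20.25, hence q_X = 16.2.
Price P = 224 − 2·32.4 = 159.2.
X's profit: (159.2 − 62)·16.2 − 2(16.2)² = 1049.76.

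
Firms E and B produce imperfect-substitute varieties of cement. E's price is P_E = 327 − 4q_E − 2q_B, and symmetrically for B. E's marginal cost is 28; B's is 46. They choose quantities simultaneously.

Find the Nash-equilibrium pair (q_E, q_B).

Firm E's profit: π = q_E(327 − 4q_E − 2q_B) − 28q_E.
∂π/∂q_E = 299 − 8q_E − 2q_B = 0 ⇒ q_E = 37.375 − 0.25q_B.
Similarly q_B = 35.125 − 0.25q_E.
Plugging q_B into E's best response: q_E = 37.375 − 0.25(35.125 − 0.25q_E) ⇒ 0.9375q_E = 915/32, so q_E = 30.5.
Then q_B = 35.125 − 0.25·30.5 = 27.5.

30.5, 27.5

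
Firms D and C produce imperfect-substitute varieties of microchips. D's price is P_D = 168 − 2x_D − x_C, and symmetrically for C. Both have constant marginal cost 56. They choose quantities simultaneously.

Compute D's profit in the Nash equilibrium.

Firm D's profit: π = x_D(168 − 2x_D − x_C) − 56x_D.
∂π/∂x_D = 112 − 4x_D − x_C = 0 ⇒ x_D = 28 − 0.25x_C.
By symmetry x_C = x_D; substituting into the reaction function, 1.25x_D = 28 and x_D = 22.4.
P_D = 168 − 2·22.4 − 22.4 = 100.8.
Profit = (100.8 − 56)·22.4 = 1003.52.

1003.52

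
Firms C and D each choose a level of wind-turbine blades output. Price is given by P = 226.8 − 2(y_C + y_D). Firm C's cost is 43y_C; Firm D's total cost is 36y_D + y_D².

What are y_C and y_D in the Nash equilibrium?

Firm C's profit: π = y_C(226.8 − 2(y_C + y_D)) − 43y_C.
∂π/∂y_C = 183.8 − 4y_C − 2y_D = 0, so y_C = 45.95 − 0.5y_D.
For D: ∂π/∂y_D = 190.8 − 6y_D − 2y_C = 0 ⇒ y_D = 31.8 − (1/3)y_C.
Substituting the second reaction function into the first: y_C = 45.95 − 0.5(31.8 − (1/3)y_C), which gives (5/6)y_C = 30.05 ⇒ y_C = 36.06.
Then y_D = 31.8 − (1/3)·36.06 = 19.78.

36.06, 19.78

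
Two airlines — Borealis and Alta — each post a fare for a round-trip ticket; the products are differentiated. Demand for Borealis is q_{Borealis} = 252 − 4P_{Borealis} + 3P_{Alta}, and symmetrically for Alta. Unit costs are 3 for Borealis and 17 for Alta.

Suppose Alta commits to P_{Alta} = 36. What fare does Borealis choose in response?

Borealis's profit: π = (P_{Borealis} − 3)(252 − 4P_{Borealis} + 3P_{Alta}).
∂π/∂P_{Borealis} = 264 − 8P_{Borealis} + 3P_{Alta} = 0 ⇒ P_{Borealis} = 33 + 0.375P_{Alta}.
At P_{Alta} = 36: P_{Borealis} = 33 + 0.375·36 = 46.5.

46.5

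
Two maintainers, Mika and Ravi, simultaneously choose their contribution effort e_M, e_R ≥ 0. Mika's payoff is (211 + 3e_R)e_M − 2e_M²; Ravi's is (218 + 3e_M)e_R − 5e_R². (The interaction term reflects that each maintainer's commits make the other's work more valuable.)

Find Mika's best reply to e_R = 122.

144.25

Expanding Mika's payoff: 211e_M + 3e_Re_M − 2e_M².
∂π/∂e_M = 211 + 3e_R − 4e_M = 0, so e_M = 52.75 + 0.75e_R.
At e_R = 122: e_M = 52.75 + 0.75·122 = 144.25.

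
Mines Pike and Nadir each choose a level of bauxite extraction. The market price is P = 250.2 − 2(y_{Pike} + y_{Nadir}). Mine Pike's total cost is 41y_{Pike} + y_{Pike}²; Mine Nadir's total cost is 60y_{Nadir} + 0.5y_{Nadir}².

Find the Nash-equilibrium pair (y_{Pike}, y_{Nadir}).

25.6, 27.8

Mine Pike's profit: π = y_{Pike}(250.2 − 2(y_{Pike} + y_{Nadir})) − 41y_{Pike} − y_{Pike}².
∂π/∂y_{Pike} = 209.2 − 6y_{Pike} − 2y_{Nadir} = 0, so y_{Pike} = 523/15 − (1/3)y_{Nadir}.
For Nadir: ∂π/∂y_{Nadir} = 190.2 − 5y_{Nadir} − 2y_{Pike} = 0 ⇒ y_{Nadir} = 38.04 − 0.4y_{Pike}.
Solving the two reaction functions simultaneously: (1 − (−1/3)(−0.4))y_{Pike} = 523/15 − (1/3)·38.04, so (13/15)y_{Pike} = 1664/75 and y_{Pike} = 25.6.
Then y_{Nadir} = 38.04 − 0.4·25.6 = 27.8.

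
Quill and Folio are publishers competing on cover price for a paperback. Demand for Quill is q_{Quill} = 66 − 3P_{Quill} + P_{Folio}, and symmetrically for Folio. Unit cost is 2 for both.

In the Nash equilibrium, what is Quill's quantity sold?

Quill's profit: π = (P_{Quill} − 2)(66 − 3P_{Quill} + P_{Folio}).
∂π/∂P_{Quill} = 72 − 6P_{Quill} + P_{Folio} = 0 ⇒ P_{Quill} = 12 + (1/6)P_{Folio}.
By symmetry P_{Folio} = P_{Quill}; substituting into the reaction function, (5/6)P_{Quill} = 12 and P_{Quill} = 14.4.
q_{Quill} = 66 − 3·14.4 + 14.4 = 37.2.

37.2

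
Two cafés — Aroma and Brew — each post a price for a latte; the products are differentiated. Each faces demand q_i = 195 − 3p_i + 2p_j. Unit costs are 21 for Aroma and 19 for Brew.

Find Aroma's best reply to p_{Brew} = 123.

Aroma's profit: π = (p_{Aroma} − 21)(195 − 3p_{Aroma} + 2p_{Brew}).
∂π/∂p_{Aroma} = 258 − 6p_{Aroma} + 2p_{Brew} = 0 ⇒ p_{Aroma} = 43 + (1/3)p_{Brew}.
At p_{Brew} = 123: p_{Aroma} = 43 + (1/3)·123 = 84.

84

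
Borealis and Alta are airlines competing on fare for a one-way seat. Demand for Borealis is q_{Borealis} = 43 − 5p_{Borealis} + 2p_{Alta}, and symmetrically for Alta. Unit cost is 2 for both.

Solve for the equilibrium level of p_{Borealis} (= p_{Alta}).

6.625

Borealis's profit: π = (p_{Borealis} − 2)(43 − 5p_{Borealis} + 2p_{Alta}).
∂π/∂p_{Borealis} = 53 − 10p_{Borealis} + 2p_{Alta} = 0 ⇒ p_{Borealis} = 5.3 + 0.2p_{Alta}.
By symmetry p_{Alta} = p_{Borealis}; substituting into the reaction function, 0.8p_{Borealis} = 5.3 and p_{Borealis} = 6.625.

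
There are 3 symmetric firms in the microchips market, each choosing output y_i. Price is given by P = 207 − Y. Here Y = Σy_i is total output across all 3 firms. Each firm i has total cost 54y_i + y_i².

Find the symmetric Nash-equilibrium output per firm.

A representative firm's profit is π_i = y_i(207 − Y) − 54y_i − y_i², with Y = y_i + Σ_{j≠i} y_j.
First-order condition: 153 − 4y_i − Σ_{j≠i} y_j = 0.
Imposing symmetry (y_j = y for all j) turns Σ_{j≠i} y_j into 2y, so 153 = 6y and y = 25.5.

25.5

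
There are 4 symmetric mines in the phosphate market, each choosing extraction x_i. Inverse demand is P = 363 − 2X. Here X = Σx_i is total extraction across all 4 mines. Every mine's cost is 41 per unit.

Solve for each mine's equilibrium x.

A representative mine's profit is π_i = x_i(363 − 2X) − 41x_i, with X = x_i + Σ_{j≠i} x_j.
First-order condition: 322 − 4x_i − 2Σ_{j≠i} x_j = 0.
In a symmetric equilibrium every mine chooses the same x, so Σ_{j≠i} x_j = 3x. The condition becomes 322 − 10x = 0, giving x = 322/10 = 32.2.

32.2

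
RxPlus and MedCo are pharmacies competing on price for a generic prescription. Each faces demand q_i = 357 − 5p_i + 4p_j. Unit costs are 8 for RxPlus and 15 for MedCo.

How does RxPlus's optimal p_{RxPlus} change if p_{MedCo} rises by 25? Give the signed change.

RxPlus's profit: π = (p_{RxPlus} − 8)(357 − 5p_{RxPlus} + 4p_{MedCo}).
∂π/∂p_{RxPlus} = 397 − 10p_{RxPlus} + 4p_{MedCo} = 0 ⇒ p_{RxPlus} = 39.7 + 0.4p_{MedCo}.
The reaction-function slope is 0.4, so a 25-unit rise in p_{MedCo} moves p_{RxPlus} by 0.4 × 25 = 10. RxPlus's best response rises — the actions are strategic complements.

10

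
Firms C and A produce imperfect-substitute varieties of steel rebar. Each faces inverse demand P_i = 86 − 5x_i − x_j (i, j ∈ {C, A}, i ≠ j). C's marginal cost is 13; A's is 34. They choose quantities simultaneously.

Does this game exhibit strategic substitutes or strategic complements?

Firm C's profit: π = x_C(86 − 5x_C − x_A) − 13x_C.
∂π/∂x_C = 73 − 10x_C − x_A = 0 ⇒ x_C = 7.3 − 0.1x_A.
The best-response slope dx_C/dx_A = −0.1 < 0: the reaction function is downward-sloping, so the choices are strategic substitutes.

strategic substitutes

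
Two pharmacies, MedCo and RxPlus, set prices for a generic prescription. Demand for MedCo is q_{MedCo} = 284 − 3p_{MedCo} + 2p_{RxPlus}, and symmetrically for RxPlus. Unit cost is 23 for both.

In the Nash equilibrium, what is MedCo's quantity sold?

MedCo's profit: π = (p_{MedCo} − 23)(284 − 3p_{MedCo} + 2p_{RxPlus}).
∂π/∂p_{MedCo} = 353 − 6p_{MedCo} + 2p_{RxPlus} = 0 ⇒ p_{MedCo} = 353/6 + (1/3)p_{RxPlus}.
Setting p_{MedCo} = p_{RxPlus} in the reaction function: p_{MedCo} = 353/6 + (1/3)p_{MedCo}, so p_{MedCo} = (353/6) / (2/3) = 88.25.
q_{MedCo} = 284 − 3·88.25 + 2·88.25 = 195.75.

195.75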